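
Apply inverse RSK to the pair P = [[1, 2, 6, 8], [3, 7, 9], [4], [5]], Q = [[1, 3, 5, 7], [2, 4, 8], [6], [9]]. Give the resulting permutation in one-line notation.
5 1 7 4 6 3 9 8 2

Reverse RSK: for i = n, n-1, ..., 1, locate i in Q, remove the corresponding corner cell from P, and reverse-bump its entry up through P; the value ejected from row 1 is w(i).

So w = 5 1 7 4 6 3 9 8 2.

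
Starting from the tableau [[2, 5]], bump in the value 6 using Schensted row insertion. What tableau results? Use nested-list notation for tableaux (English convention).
[[2, 5, 6]]

6 is larger than every entry of row 1, so it is appended to row 1. The new tableau is [[2, 5, 6]].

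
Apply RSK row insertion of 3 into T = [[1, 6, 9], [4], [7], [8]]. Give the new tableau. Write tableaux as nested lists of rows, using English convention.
[[1, 3, 9], [4, 6], [7], [8]]

In row 1, 3 replaces 6 (the leftmost entry greater than 3); 6 is bumped to row 2. 6 is appended to row 2. The new tableau is [[1, 3, 9], [4, 6], [7], [8]].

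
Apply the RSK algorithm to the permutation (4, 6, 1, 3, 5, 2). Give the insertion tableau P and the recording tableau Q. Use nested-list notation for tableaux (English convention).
Insert each entry of the permutation into P by Schensted row insertion, recording in Q the position of each new cell.

Insert 4: appended to row 1. P = [[4]].
Insert 6: appended to row 1. P = [[4, 6]].
Insert 1: 1 bumps 4 from row 1; 4 starts row 2. P = [[1, 6], [4]].
Insert 3: 3 bumps 6 from row 1; 6 appends to row 2. P = [[1, 3], [4, 6]].
Insert 5: appended to row 1. P = [[1, 3, 5], [4, 6]].
Insert 2: 2 bumps 3 from row 1; 3 bumps 4 from row 2; 4 starts row 3. P = [[1, 2, 5], [3, 6], [4]].

So P = [[1, 2, 5], [3, 6], [4]], Q = [[1, 2, 5], [3, 4], [6]].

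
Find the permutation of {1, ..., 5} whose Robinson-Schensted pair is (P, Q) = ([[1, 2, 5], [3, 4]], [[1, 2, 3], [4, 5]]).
Reverse the RSK construction: for i from n down to 1, find the cell of Q containing i, remove the entry at that cell from P, and reverse-bump it up through P; the value ejected from row 1 is w(i).

Step i=5: Q has 5 at row 2, column 2; remove 4 from row 2 of P and reverse-bump: 4 enters row 1 and ejects 2. So w(5) = 2. P is now [[1, 4, 5], [3]].
Step i=4: Q has 4 at row 2, column 1; remove 3 from row 2 of P and reverse-bump: 3 enters row 1 and ejects 1. So w(4) = 1. P is now [[3, 4, 5]].
Step i=3: Q has 3 at row 1, column 3; remove that cell from P, ejecting 5. So w(3) = 5. P is now [[3, 4]].
Step i=2: Q has 2 at row 1, column 2; remove that cell from P, ejecting 4. So w(2) = 4. P is now [[3]].
Step i=1: Q has 1 at row 1, column 1; remove that cell from P, ejecting 3. So w(1) = 3. P is now [].

So w = 3 4 5 1 2.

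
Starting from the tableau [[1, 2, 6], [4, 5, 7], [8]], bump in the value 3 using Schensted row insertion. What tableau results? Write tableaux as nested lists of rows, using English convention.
[[1, 2, 3], [4, 5, 6], [7], [8]]

In row 1, 3 replaces 6 (the leftmost entry greater than 3); 6 is bumped to row 2. In row 2, 6 replaces 7 (the leftmost entry greater than 6); 7 is bumped to row 3. In row 3, 7 replaces 8 (the leftmost entry greater than 7); 8 is bumped to row 4. 8 starts a new row 4. The new tableau is [[1, 2, 3], [4, 5, 6], [7], [8]].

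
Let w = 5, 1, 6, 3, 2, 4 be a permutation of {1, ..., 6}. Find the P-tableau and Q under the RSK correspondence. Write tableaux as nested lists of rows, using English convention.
P = [[1, 2, 4], [3, 6], [5]], Q = [[1, 3, 6], [2, 4], [5]]

Insert each entry of the permutation into P by Schensted row insertion, recording in Q the position of each new cell.

Insert 5: appended to row 1. P = [[5]].
Insert 1: 1 bumps 5 from row 1; 5 starts row 2. P = [[1], [5]].
Insert 6: appended to row 1. P = [[1, 6], [5]].
Insert 3: 3 bumps 6 from row 1; 6 appends to row 2. P = [[1, 3], [5, 6]].
Insert 2: 2 bumps 3 from row 1; 3 bumps 5 from row 2; 5 starts row 3. P = [[1, 2], [3, 6], [5]].
Insert 4: appended to row 1. P = [[1, 2, 4], [3, 6], [5]].

So P = [[1, 2, 4], [3, 6], [5]], Q = [[1, 3, 6], [2, 4], [5]].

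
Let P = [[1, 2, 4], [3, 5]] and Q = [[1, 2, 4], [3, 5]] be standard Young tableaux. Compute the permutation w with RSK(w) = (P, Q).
1 3 2 5 4

Reverse the RSK construction: for i from n down to 1, find the cell of Q containing i, remove the entry at that cell from P, and reverse-bump it up through P; the value ejected from row 1 is w(i).

Step i=5: Q has 5 at row 2, column 2; remove 5 from row 2 of P and reverse-bump: 5 enters row 1 and ejects 4. So w(5) = 4. P is now [[1, 2, 5], [3]].
Step i=4: Q has 4 at row 1, column 3; remove that cell from P, ejecting 5. So w(4) = 5. P is now [[1, 2], [3]].
Step i=3: Q has 3 at row 2, column 1; remove 3 from row 2 of P and reverse-bump: 3 enters row 1 and ejects 2. So w(3) = 2. P is now [[1, 3]].
Step i=2: Q has 2 at row 1, column 2; remove that cell from P, ejecting 3. So w(2) = 3. P is now [[1]].
Step i=1: Q has 1 at row 1, column 1; remove that cell from P, ejecting 1. So w(1) = 1. P is now [].

So w = 1 3 2 5 4.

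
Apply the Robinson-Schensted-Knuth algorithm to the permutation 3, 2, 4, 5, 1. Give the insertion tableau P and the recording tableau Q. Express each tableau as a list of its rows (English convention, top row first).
P = [[1, 4, 5], [2], [3]], Q = [[1, 3, 4], [2], [5]]

Insert each entry of the permutation into P by Schensted row insertion, recording in Q the position of each new cell.

Insert 3: appended to row 1. P = [[3]], Q = [[1]].
Insert 2: 2 bumps 3 from row 1; 3 starts row 2. P = [[2], [3]], Q = [[1], [2]].
Insert 4: appended to row 1. P = [[2, 4], [3]], Q = [[1, 3], [2]].
Insert 5: appended to row 1. P = [[2, 4, 5], [3]], Q = [[1, 3, 4], [2]].
Insert 1: 1 bumps 2 from row 1; 2 bumps 3 from row 2; 3 starts row 3. P = [[1, 4, 5], [2], [3]], Q = [[1, 3, 4], [2], [5]].

So P = [[1, 4, 5], [2], [3]], Q = [[1, 3, 4], [2], [5]].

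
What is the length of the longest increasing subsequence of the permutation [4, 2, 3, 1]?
2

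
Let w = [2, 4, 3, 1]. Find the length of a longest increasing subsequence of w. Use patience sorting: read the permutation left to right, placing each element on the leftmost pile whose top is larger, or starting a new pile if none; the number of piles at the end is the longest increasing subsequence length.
2

2: new pile. tops = [2]
4: new pile. tops = [2, 4]
3: onto pile 2 (replacing 4). tops = [2, 3]
1: onto pile 1 (replacing 2). tops = [1, 3]

2 piles, so the longest increasing subsequence has length 2.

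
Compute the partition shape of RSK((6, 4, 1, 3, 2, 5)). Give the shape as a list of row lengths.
[3, 1, 1, 1]

Row-insert each entry into an empty tableau.

After inserting 6: P = [[6]].
After inserting 4: P = [[4], [6]].
After inserting 1: P = [[1], [4], [6]].
After inserting 3: P = [[1, 3], [4], [6]].
After inserting 2: P = [[1, 2], [3], [4], [6]].
After inserting 5: P = [[1, 2, 5], [3], [4], [6]].

The final insertion tableau P = [[1, 2, 5], [3], [4], [6]] has shape [3, 1, 1, 1].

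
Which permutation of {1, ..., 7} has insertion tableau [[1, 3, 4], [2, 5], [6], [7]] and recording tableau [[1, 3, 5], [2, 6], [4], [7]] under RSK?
Reverse RSK: for i = n, n-1, ..., 1, locate i in Q, remove the corresponding corner cell from P, and reverse-bump its entry up through P; the value ejected from row 1 is w(i).

So w = 7 2 3 1 6 5 4.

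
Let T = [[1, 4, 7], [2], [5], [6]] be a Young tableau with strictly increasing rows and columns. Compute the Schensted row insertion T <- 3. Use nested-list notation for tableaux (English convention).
In row 1, 3 replaces 4 (the leftmost entry greater than 3); 4 is bumped to row 2. 4 is appended to row 2. The new tableau is [[1, 3, 7], [2, 4], [5], [6]].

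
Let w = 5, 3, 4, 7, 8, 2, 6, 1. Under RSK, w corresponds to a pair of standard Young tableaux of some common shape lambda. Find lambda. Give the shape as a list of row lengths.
Row-insert each entry into an empty tableau.

After inserting 5: P = [[5]].
After inserting 3: P = [[3], [5]].
After inserting 4: P = [[3, 4], [5]].
After inserting 7: P = [[3, 4, 7], [5]].
After inserting 8: P = [[3, 4, 7, 8], [5]].
After inserting 2: P = [[2, 4, 7, 8], [3], [5]].
After inserting 6: P = [[2, 4, 6, 8], [3, 7], [5]].
After inserting 1: P = [[1, 4, 6, 8], [2, 7], [3], [5]].

The final insertion tableau P = [[1, 4, 6, 8], [2, 7], [3], [5]] has shape [4, 2, 1, 1].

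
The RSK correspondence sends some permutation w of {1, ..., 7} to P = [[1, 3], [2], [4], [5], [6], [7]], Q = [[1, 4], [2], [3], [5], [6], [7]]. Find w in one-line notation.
Reverse the RSK construction: for i from n down to 1, find the cell of Q containing i, remove the entry at that cell from P, and reverse-bump it up through P; the value ejected from row 1 is w(i).

Step i=7: Q has 7 at row 6, column 1; remove 7 from row 6 of P and reverse-bump: 7 enters row 5 and ejects 6; 6 enters row 4 and ejects 5; 5 enters row 3 and ejects 4; 4 enters row 2 and ejects 2; 2 enters row 1 and ejects 1. So w(7) = 1. P is now [[2, 3], [4], [5], [6], [7]].
Step i=6: Q has 6 at row 5, column 1; remove 7 from row 5 of P and reverse-bump: 7 enters row 4 and ejects 6; 6 enters row 3 and ejects 5; 5 enters row 2 and ejects 4; 4 enters row 1 and ejects 3. So w(6) = 3. P is now [[2, 4], [5], [6], [7]].
Step i=5: Q has 5 at row 4, column 1; remove 7 from row 4 of P and reverse-bump: 7 enters row 3 and ejects 6; 6 enters row 2 and ejects 5; 5 enters row 1 and ejects 4. So w(5) = 4. P is now [[2, 5], [6], [7]].
Step i=4: Q has 4 at row 1, column 2; remove that cell from P, ejecting 5. So w(4) = 5. P is now [[2], [6], [7]].
Step i=3: Q has 3 at row 3, column 1; remove 7 from row 3 of P and reverse-bump: 7 enters row 2 and ejects 6; 6 enters row 1 and ejects 2. So w(3) = 2. P is now [[6], [7]].
Step i=2: Q has 2 at row 2, column 1; remove 7 from row 2 of P and reverse-bump: 7 enters row 1 and ejects 6. So w(2) = 6. P is now [[7]].
Step i=1: Q has 1 at row 1, column 1; remove that cell from P, ejecting 7. So w(1) = 7. P is now [].

So w = 7 6 2 5 4 3 1.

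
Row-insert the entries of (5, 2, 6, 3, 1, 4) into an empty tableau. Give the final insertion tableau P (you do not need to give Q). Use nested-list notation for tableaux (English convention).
Insert 5: appended to row 1. P = [[5]].
Insert 2: 2 bumps 5 from row 1; 5 starts row 2. P = [[2], [5]].
Insert 6: appended to row 1. P = [[2, 6], [5]].
Insert 3: 3 bumps 6 from row 1; 6 appends to row 2. P = [[2, 3], [5, 6]].
Insert 1: 1 bumps 2 from row 1; 2 bumps 5 from row 2; 5 starts row 3. P = [[1, 3], [2, 6], [5]].
Insert 4: appended to row 1. P = [[1, 3, 4], [2, 6], [5]].

So P = [[1, 3, 4], [2, 6], [5]].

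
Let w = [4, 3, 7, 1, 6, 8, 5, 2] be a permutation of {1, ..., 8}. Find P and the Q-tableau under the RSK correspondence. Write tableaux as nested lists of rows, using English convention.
Insert each entry of the permutation into P by Schensted row insertion, recording in Q the position of each new cell.

After inserting 4: P = [[4]].
After inserting 3: P = [[3], [4]].
After inserting 7: P = [[3, 7], [4]].
After inserting 1: P = [[1, 7], [3], [4]].
After inserting 6: P = [[1, 6], [3, 7], [4]].
After inserting 8: P = [[1, 6, 8], [3, 7], [4]].
After inserting 5: P = [[1, 5, 8], [3, 6], [4, 7]].
After inserting 2: P = [[1, 2, 8], [3, 5], [4, 6], [7]].

So P = [[1, 2, 8], [3, 5], [4, 6], [7]], Q = [[1, 3, 6], [2, 5], [4, 7], [8]].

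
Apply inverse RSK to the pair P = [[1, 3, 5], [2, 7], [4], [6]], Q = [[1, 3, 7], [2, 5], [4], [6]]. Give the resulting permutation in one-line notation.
Reverse the RSK construction: for i from n down to 1, find the cell of Q containing i, remove the entry at that cell from P, and reverse-bump it up through P; the value ejected from row 1 is w(i).

Step i=7: Q has 7 at row 1, column 3; remove that cell from P, ejecting 5. So w(7) = 5. P is now [[1, 3], [2, 7], [4], [6]].
Step i=6: Q has 6 at row 4, column 1; remove 6 from row 4 of P and reverse-bump: 6 enters row 3 and ejects 4; 4 enters row 2 and ejects 2; 2 enters row 1 and ejects 1. So w(6) = 1. P is now [[2, 3], [4, 7], [6]].
Step i=5: Q has 5 at row 2, column 2; remove 7 from row 2 of P and reverse-bump: 7 enters row 1 and ejects 3. So w(5) = 3. P is now [[2, 7], [4], [6]].
Step i=4: Q has 4 at row 3, column 1; remove 6 from row 3 of P and reverse-bump: 6 enters row 2 and ejects 4; 4 enters row 1 and ejects 2. So w(4) = 2. P is now [[4, 7], [6]].
Step i=3: Q has 3 at row 1, column 2; remove that cell from P, ejecting 7. So w(3) = 7. P is now [[4], [6]].
Step i=2: Q has 2 at row 2, column 1; remove 6 from row 2 of P and reverse-bump: 6 enters row 1 and ejects 4. So w(2) = 4. P is now [[6]].
Step i=1: Q has 1 at row 1, column 1; remove that cell from P, ejecting 6. So w(1) = 6. P is now [].

So w = 6 4 7 2 3 1 5.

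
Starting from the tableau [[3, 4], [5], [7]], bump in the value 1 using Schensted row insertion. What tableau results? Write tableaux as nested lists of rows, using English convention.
[[1, 4], [3], [5], [7]]

In row 1, 1 replaces 3 (the leftmost entry greater than 1); 3 is bumped to row 2. In row 2, 3 replaces 5 (the leftmost entry greater than 3); 5 is bumped to row 3. In row 3, 5 replaces 7 (the leftmost entry greater than 5); 7 is bumped to row 4. 7 starts a new row 4. The new tableau is [[1, 4], [3], [5], [7]].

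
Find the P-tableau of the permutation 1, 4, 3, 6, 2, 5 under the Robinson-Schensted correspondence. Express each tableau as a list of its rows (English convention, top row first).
P = [[1, 2, 5], [3, 6], [4]]

Insert 1: appended to row 1. P = [[1]].
Insert 4: appended to row 1. P = [[1, 4]].
Insert 3: 3 bumps 4 from row 1; 4 starts row 2. P = [[1, 3], [4]].
Insert 6: appended to row 1. P = [[1, 3, 6], [4]].
Insert 2: 2 bumps 3 from row 1; 3 bumps 4 from row 2; 4 starts row 3. P = [[1, 2, 6], [3], [4]].
Insert 5: 5 bumps 6 from row 1; 6 appends to row 2. P = [[1, 2, 5], [3, 6], [4]].

So P = [[1, 2, 5], [3, 6], [4]].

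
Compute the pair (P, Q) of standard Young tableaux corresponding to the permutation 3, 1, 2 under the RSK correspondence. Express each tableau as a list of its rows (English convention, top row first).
Insert each entry of the permutation into P by Schensted row insertion, recording in Q the position of each new cell.

After inserting 3: P = [[3]].
After inserting 1: P = [[1], [3]].
After inserting 2: P = [[1, 2], [3]].

So P = [[1, 2], [3]], Q = [[1, 3], [2]].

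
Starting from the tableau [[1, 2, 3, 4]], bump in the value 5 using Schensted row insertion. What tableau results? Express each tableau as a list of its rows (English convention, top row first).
5 is larger than every entry of row 1, so it is appended to row 1. The new tableau is [[1, 2, 3, 4, 5]].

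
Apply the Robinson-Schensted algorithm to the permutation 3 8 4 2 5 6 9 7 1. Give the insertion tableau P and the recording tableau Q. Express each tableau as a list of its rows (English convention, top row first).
Insert each entry of the permutation into P by Schensted row insertion, recording in Q the position of each new cell.

Insert 3: appended to row 1. P = [[3]].
Insert 8: appended to row 1. P = [[3, 8]].
Insert 4: 4 bumps 8 from row 1; 8 starts row 2. P = [[3, 4], [8]].
Insert 2: 2 bumps 3 from row 1; 3 bumps 8 from row 2; 8 starts row 3. P = [[2, 4], [3], [8]].
Insert 5: appended to row 1. P = [[2, 4, 5], [3], [8]].
Insert 6: appended to row 1. P = [[2, 4, 5, 6], [3], [8]].
Insert 9: appended to row 1. P = [[2, 4, 5, 6, 9], [3], [8]].
Insert 7: 7 bumps 9 from row 1; 9 appends to row 2. P = [[2, 4, 5, 6, 7], [3, 9], [8]].
Insert 1: 1 bumps 2 from row 1; 2 bumps 3 from row 2; 3 bumps 8 from row 3; 8 starts row 4. P = [[1, 4, 5, 6, 7], [2, 9], [3], [8]].

So P = [[1, 4, 5, 6, 7], [2, 9], [3], [8]], Q = [[1, 2, 5, 6, 7], [3, 8], [4], [9]].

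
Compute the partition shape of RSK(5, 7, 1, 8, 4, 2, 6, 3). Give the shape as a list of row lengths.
RSK row insertion gives P = [[1, 2, 3], [4, 6, 8], [5, 7]], which has shape [3, 3, 2].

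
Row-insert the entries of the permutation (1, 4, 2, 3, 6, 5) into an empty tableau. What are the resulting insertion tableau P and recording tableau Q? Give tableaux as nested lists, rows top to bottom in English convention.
Insert each entry of the permutation into P by Schensted row insertion, recording in Q the position of each new cell.

After inserting 1: P = [[1]].
After inserting 4: P = [[1, 4]].
After inserting 2: P = [[1, 2], [4]].
After inserting 3: P = [[1, 2, 3], [4]].
After inserting 6: P = [[1, 2, 3, 6], [4]].
After inserting 5: P = [[1, 2, 3, 5], [4, 6]].

So P = [[1, 2, 3, 5], [4, 6]], Q = [[1, 2, 4, 5], [3, 6]].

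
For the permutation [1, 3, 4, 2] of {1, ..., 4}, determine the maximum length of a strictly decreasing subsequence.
2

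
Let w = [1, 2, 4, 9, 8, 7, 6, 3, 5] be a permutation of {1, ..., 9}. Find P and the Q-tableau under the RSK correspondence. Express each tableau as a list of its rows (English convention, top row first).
P = [[1, 2, 3, 5], [4, 6], [7], [8], [9]], Q = [[1, 2, 3, 4], [5, 9], [6], [7], [8]]

Insert each entry of the permutation into P by Schensted row insertion, recording in Q the position of each new cell.

Insert 1: appended to row 1. P = [[1]], Q = [[1]].
Insert 2: appended to row 1. P = [[1, 2]], Q = [[1, 2]].
Insert 4: appended to row 1. P = [[1, 2, 4]], Q = [[1, 2, 3]].
Insert 9: appended to row 1. P = [[1, 2, 4, 9]], Q = [[1, 2, 3, 4]].
Insert 8: 8 bumps 9 from row 1; 9 starts row 2. P = [[1, 2, 4, 8], [9]], Q = [[1, 2, 3, 4], [5]].
Insert 7: 7 bumps 8 from row 1; 8 bumps 9 from row 2; 9 starts row 3. P = [[1, 2, 4, 7], [8], [9]], Q = [[1, 2, 3, 4], [5], [6]].
Insert 6: 6 bumps 7 from row 1; 7 bumps 8 from row 2; 8 bumps 9 from row 3; 9 starts row 4. P = [[1, 2, 4, 6], [7], [8], [9]], Q = [[1, 2, 3, 4], [5], [6], [7]].
Insert 3: 3 bumps 4 from row 1; 4 bumps 7 from row 2; 7 bumps 8 from row 3; 8 bumps 9 from row 4; 9 starts row 5. P = [[1, 2, 3, 6], [4], [7], [8], [9]], Q = [[1, 2, 3, 4], [5], [6], [7], [8]].
Insert 5: 5 bumps 6 from row 1; 6 appends to row 2. P = [[1, 2, 3, 5], [4, 6], [7], [8], [9]], Q = [[1, 2, 3, 4], [5, 9], [6], [7], [8]].

So P = [[1, 2, 3, 5], [4, 6], [7], [8], [9]], Q = [[1, 2, 3, 4], [5, 9], [6], [7], [8]].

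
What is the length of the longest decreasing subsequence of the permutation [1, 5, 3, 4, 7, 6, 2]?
3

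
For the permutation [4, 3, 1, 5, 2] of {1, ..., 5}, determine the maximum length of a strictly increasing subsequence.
2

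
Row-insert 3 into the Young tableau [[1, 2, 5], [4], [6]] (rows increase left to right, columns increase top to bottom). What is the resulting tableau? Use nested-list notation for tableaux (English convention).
[[1, 2, 3], [4, 5], [6]]

In row 1, 3 replaces 5 (the leftmost entry greater than 3); 5 is bumped to row 2. 5 is appended to row 2. The new tableau is [[1, 2, 3], [4, 5], [6]].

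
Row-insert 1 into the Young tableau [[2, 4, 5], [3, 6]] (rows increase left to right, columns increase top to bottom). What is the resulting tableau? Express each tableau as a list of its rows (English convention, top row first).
[[1, 4, 5], [2, 6], [3]]

In row 1, 1 replaces 2 (the leftmost entry greater than 1); 2 is bumped to row 2. In row 2, 2 replaces 3 (the leftmost entry greater than 2); 3 is bumped to row 3. 3 starts a new row 3. The new tableau is [[1, 4, 5], [2, 6], [3]].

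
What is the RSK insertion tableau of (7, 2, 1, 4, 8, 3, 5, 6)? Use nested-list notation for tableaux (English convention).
P = [[1, 3, 5, 6], [2, 4, 8], [7]]

After inserting 7: P = [[7]].
After inserting 2: P = [[2], [7]].
After inserting 1: P = [[1], [2], [7]].
After inserting 4: P = [[1, 4], [2], [7]].
After inserting 8: P = [[1, 4, 8], [2], [7]].
After inserting 3: P = [[1, 3, 8], [2, 4], [7]].
After inserting 5: P = [[1, 3, 5], [2, 4, 8], [7]].
After inserting 6: P = [[1, 3, 5, 6], [2, 4, 8], [7]].

So P = [[1, 3, 5, 6], [2, 4, 8], [7]].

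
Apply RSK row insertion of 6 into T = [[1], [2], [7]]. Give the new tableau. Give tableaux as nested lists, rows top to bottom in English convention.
6 is larger than every entry of row 1, so it is appended to row 1. The new tableau is [[1, 6], [2], [7]].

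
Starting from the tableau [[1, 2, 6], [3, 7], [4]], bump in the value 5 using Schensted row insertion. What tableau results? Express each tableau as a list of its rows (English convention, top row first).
In row 1, 5 replaces 6 (the leftmost entry greater than 5); 6 is bumped to row 2. In row 2, 6 replaces 7 (the leftmost entry greater than 6); 7 is bumped to row 3. 7 is appended to row 3. The new tableau is [[1, 2, 5], [3, 6], [4, 7]].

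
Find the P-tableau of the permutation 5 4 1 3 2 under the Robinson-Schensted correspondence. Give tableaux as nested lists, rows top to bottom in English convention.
Insert 5: appended to row 1. P = [[5]].
Insert 4: 4 bumps 5 from row 1; 5 starts row 2. P = [[4], [5]].
Insert 1: 1 bumps 4 from row 1; 4 bumps 5 from row 2; 5 starts row 3. P = [[1], [4], [5]].
Insert 3: appended to row 1. P = [[1, 3], [4], [5]].
Insert 2: 2 bumps 3 from row 1; 3 bumps 4 from row 2; 4 bumps 5 from row 3; 5 starts row 4. P = [[1, 2], [3], [4], [5]].

So P = [[1, 2], [3], [4], [5]].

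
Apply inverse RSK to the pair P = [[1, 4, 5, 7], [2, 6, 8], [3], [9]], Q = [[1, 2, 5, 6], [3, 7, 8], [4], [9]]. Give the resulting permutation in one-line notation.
3 9 4 2 6 8 5 7 1

Reverse the RSK construction: for i from n down to 1, find the cell of Q containing i, remove the entry at that cell from P, and reverse-bump it up through P; the value ejected from row 1 is w(i).

Step i=9: Q has 9 at row 4, column 1; remove 9 from row 4 of P and reverse-bump: 9 enters row 3 and ejects 3; 3 enters row 2 and ejects 2; 2 enters row 1 and ejects 1. So w(9) = 1. P is now [[2, 4, 5, 7], [3, 6, 8], [9]].
Step i=8: Q has 8 at row 2, column 3; remove 8 from row 2 of P and reverse-bump: 8 enters row 1 and ejects 7. So w(8) = 7. P is now [[2, 4, 5, 8], [3, 6], [9]].
Step i=7: Q has 7 at row 2, column 2; remove 6 from row 2 of P and reverse-bump: 6 enters row 1 and ejects 5. So w(7) = 5. P is now [[2, 4, 6, 8], [3], [9]].
Step i=6: Q has 6 at row 1, column 4; remove that cell from P, ejecting 8. So w(6) = 8. P is now [[2, 4, 6], [3], [9]].
Step i=5: Q has 5 at row 1, column 3; remove that cell from P, ejecting 6. So w(5) = 6. P is now [[2, 4], [3], [9]].
Step i=4: Q has 4 at row 3, column 1; remove 9 from row 3 of P and reverse-bump: 9 enters row 2 and ejects 3; 3 enters row 1 and ejects 2. So w(4) = 2. P is now [[3, 4], [9]].
Step i=3: Q has 3 at row 2, column 1; remove 9 from row 2 of P and reverse-bump: 9 enters row 1 and ejects 4. So w(3) = 4. P is now [[3, 9]].
Step i=2: Q has 2 at row 1, column 2; remove that cell from P, ejecting 9. So w(2) = 9. P is now [[3]].
Step i=1: Q has 1 at row 1, column 1; remove that cell from P, ejecting 3. So w(1) = 3. P is now [].

So w = 3 9 4 2 6 8 5 7 1.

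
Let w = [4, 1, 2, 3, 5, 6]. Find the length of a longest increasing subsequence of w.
5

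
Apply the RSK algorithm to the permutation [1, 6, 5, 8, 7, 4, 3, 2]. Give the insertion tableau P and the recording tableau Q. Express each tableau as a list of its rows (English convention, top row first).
Insert each entry of the permutation into P by Schensted row insertion, recording in Q the position of each new cell.

Insert 1: appended to row 1. P = [[1]].
Insert 6: appended to row 1. P = [[1, 6]].
Insert 5: 5 bumps 6 from row 1; 6 starts row 2. P = [[1, 5], [6]].
Insert 8: appended to row 1. P = [[1, 5, 8], [6]].
Insert 7: 7 bumps 8 from row 1; 8 appends to row 2. P = [[1, 5, 7], [6, 8]].
Insert 4: 4 bumps 5 from row 1; 5 bumps 6 from row 2; 6 starts row 3. P = [[1, 4, 7], [5, 8], [6]].
Insert 3: 3 bumps 4 from row 1; 4 bumps 5 from row 2; 5 bumps 6 from row 3; 6 starts row 4. P = [[1, 3, 7], [4, 8], [5], [6]].
Insert 2: 2 bumps 3 from row 1; 3 bumps 4 from row 2; 4 bumps 5 from row 3; 5 bumps 6 from row 4; 6 starts row 5. P = [[1, 2, 7], [3, 8], [4], [5], [6]].

So P = [[1, 2, 7], [3, 8], [4], [5], [6]], Q = [[1, 2, 4], [3, 5], [6], [7], [8]].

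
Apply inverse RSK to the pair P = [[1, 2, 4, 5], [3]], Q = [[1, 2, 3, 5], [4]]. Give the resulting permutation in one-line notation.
1 3 4 2 5

Reverse RSK: for i = n, n-1, ..., 1, locate i in Q, remove the corresponding corner cell from P, and reverse-bump its entry up through P; the value ejected from row 1 is w(i).

So w = 1 3 4 2 5.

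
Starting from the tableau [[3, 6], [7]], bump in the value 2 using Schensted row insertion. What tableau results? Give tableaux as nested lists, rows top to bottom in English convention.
In row 1, 2 replaces 3 (the leftmost entry greater than 2); 3 is bumped to row 2. In row 2, 3 replaces 7 (the leftmost entry greater than 3); 7 is bumped to row 3. 7 starts a new row 3. The new tableau is [[2, 6], [3], [7]].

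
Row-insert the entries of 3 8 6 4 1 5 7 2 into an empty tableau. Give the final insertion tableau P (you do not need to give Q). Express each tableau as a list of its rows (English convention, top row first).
After inserting 3: P = [[3]].
After inserting 8: P = [[3, 8]].
After inserting 6: P = [[3, 6], [8]].
After inserting 4: P = [[3, 4], [6], [8]].
After inserting 1: P = [[1, 4], [3], [6], [8]].
After inserting 5: P = [[1, 4, 5], [3], [6], [8]].
After inserting 7: P = [[1, 4, 5, 7], [3], [6], [8]].
After inserting 2: P = [[1, 2, 5, 7], [3, 4], [6], [8]].

So P = [[1, 2, 5, 7], [3, 4], [6], [8]].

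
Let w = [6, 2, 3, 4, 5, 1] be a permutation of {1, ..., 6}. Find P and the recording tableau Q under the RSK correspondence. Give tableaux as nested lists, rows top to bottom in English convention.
P = [[1, 3, 4, 5], [2], [6]], Q = [[1, 3, 4, 5], [2], [6]]

Insert each entry of the permutation into P by Schensted row insertion, recording in Q the position of each new cell.

Insert 6: appended to row 1. P = [[6]].
Insert 2: 2 bumps 6 from row 1; 6 starts row 2. P = [[2], [6]].
Insert 3: appended to row 1. P = [[2, 3], [6]].
Insert 4: appended to row 1. P = [[2, 3, 4], [6]].
Insert 5: appended to row 1. P = [[2, 3, 4, 5], [6]].
Insert 1: 1 bumps 2 from row 1; 2 bumps 6 from row 2; 6 starts row 3. P = [[1, 3, 4, 5], [2], [6]].

So P = [[1, 3, 4, 5], [2], [6]], Q = [[1, 3, 4, 5], [2], [6]].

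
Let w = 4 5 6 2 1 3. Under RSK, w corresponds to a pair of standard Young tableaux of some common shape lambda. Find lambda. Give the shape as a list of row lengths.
[3, 2, 1]

Row-insert each entry into an empty tableau.

After inserting 4: P = [[4]].
After inserting 5: P = [[4, 5]].
After inserting 6: P = [[4, 5, 6]].
After inserting 2: P = [[2, 5, 6], [4]].
After inserting 1: P = [[1, 5, 6], [2], [4]].
After inserting 3: P = [[1, 3, 6], [2, 5], [4]].

The final insertion tableau P = [[1, 3, 6], [2, 5], [4]] has shape [3, 2, 1].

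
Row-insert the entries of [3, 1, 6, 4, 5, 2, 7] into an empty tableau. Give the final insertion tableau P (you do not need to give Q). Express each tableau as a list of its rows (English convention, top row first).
Insert 3: appended to row 1. P = [[3]].
Insert 1: 1 bumps 3 from row 1; 3 starts row 2. P = [[1], [3]].
Insert 6: appended to row 1. P = [[1, 6], [3]].
Insert 4: 4 bumps 6 from row 1; 6 appends to row 2. P = [[1, 4], [3, 6]].
Insert 5: appended to row 1. P = [[1, 4, 5], [3, 6]].
Insert 2: 2 bumps 4 from row 1; 4 bumps 6 from row 2; 6 starts row 3. P = [[1, 2, 5], [3, 4], [6]].
Insert 7: appended to row 1. P = [[1, 2, 5, 7], [3, 4], [6]].

So P = [[1, 2, 5, 7], [3, 4], [6]].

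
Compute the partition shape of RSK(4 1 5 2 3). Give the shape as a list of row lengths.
[3, 2]

Row-insert each entry into an empty tableau.

After inserting 4: P = [[4]].
After inserting 1: P = [[1], [4]].
After inserting 5: P = [[1, 5], [4]].
After inserting 2: P = [[1, 2], [4, 5]].
After inserting 3: P = [[1, 2, 3], [4, 5]].

The final insertion tableau P = [[1, 2, 3], [4, 5]] has shape [3, 2].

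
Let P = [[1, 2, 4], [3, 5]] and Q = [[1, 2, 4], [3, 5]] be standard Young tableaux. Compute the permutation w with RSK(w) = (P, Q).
1 3 2 5 4

Reverse RSK: for i = n, n-1, ..., 1, locate i in Q, remove the corresponding corner cell from P, and reverse-bump its entry up through P; the value ejected from row 1 is w(i).

So w = 1 3 2 5 4.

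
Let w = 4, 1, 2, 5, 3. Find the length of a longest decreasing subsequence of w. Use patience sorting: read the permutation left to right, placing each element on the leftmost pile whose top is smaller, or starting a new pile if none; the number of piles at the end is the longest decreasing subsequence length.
2

4: new pile. tops = [4]
1: new pile. tops = [4, 1]
2: onto pile 2 (replacing 1). tops = [4, 2]
5: onto pile 1 (replacing 4). tops = [5, 2]
3: onto pile 2 (replacing 2). tops = [5, 3]

2 piles, so the longest decreasing subsequence has length 2.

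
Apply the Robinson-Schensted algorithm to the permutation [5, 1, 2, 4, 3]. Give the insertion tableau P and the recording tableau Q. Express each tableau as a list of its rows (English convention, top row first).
P = [[1, 2, 3], [4], [5]], Q = [[1, 3, 4], [2], [5]]

Insert each entry of the permutation into P by Schensted row insertion, recording in Q the position of each new cell.

Insert 5: appended to row 1. P = [[5]].
Insert 1: 1 bumps 5 from row 1; 5 starts row 2. P = [[1], [5]].
Insert 2: appended to row 1. P = [[1, 2], [5]].
Insert 4: appended to row 1. P = [[1, 2, 4], [5]].
Insert 3: 3 bumps 4 from row 1; 4 bumps 5 from row 2; 5 starts row 3. P = [[1, 2, 3], [4], [5]].

So P = [[1, 2, 3], [4], [5]], Q = [[1, 3, 4], [2], [5]].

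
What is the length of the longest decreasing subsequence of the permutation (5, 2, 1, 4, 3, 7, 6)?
3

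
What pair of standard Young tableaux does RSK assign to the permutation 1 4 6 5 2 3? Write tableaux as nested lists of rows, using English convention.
P = [[1, 2, 3], [4, 5], [6]], Q = [[1, 2, 3], [4, 6], [5]]

Insert each entry of the permutation into P by Schensted row insertion, recording in Q the position of each new cell.

Insert 1: appended to row 1. P = [[1]].
Insert 4: appended to row 1. P = [[1, 4]].
Insert 6: appended to row 1. P = [[1, 4, 6]].
Insert 5: 5 bumps 6 from row 1; 6 starts row 2. P = [[1, 4, 5], [6]].
Insert 2: 2 bumps 4 from row 1; 4 bumps 6 from row 2; 6 starts row 3. P = [[1, 2, 5], [4], [6]].
Insert 3: 3 bumps 5 from row 1; 5 appends to row 2. P = [[1, 2, 3], [4, 5], [6]].

So P = [[1, 2, 3], [4, 5], [6]], Q = [[1, 2, 3], [4, 6], [5]].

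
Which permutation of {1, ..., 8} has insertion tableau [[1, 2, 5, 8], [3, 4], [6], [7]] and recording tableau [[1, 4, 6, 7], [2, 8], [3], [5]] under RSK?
7 6 3 4 1 5 8 2

Reverse the RSK construction: for i from n down to 1, find the cell of Q containing i, remove the entry at that cell from P, and reverse-bump it up through P; the value ejected from row 1 is w(i).

Step i=8: Q has 8 at row 2, column 2; remove 4 from row 2 of P and reverse-bump: 4 enters row 1 and ejects 2. So w(8) = 2. P is now [[1, 4, 5, 8], [3], [6], [7]].
Step i=7: Q has 7 at row 1, column 4; remove that cell from P, ejecting 8. So w(7) = 8. P is now [[1, 4, 5], [3], [6], [7]].
Step i=6: Q has 6 at row 1, column 3; remove that cell from P, ejecting 5. So w(6) = 5. P is now [[1, 4], [3], [6], [7]].
Step i=5: Q has 5 at row 4, column 1; remove 7 from row 4 of P and reverse-bump: 7 enters row 3 and ejects 6; 6 enters row 2 and ejects 3; 3 enters row 1 and ejects 1. So w(5) = 1. P is now [[3, 4], [6], [7]].
Step i=4: Q has 4 at row 1, column 2; remove that cell from P, ejecting 4. So w(4) = 4. P is now [[3], [6], [7]].
Step i=3: Q has 3 at row 3, column 1; remove 7 from row 3 of P and reverse-bump: 7 enters row 2 and ejects 6; 6 enters row 1 and ejects 3. So w(3) = 3. P is now [[6], [7]].
Step i=2: Q has 2 at row 2, column 1; remove 7 from row 2 of P and reverse-bump: 7 enters row 1 and ejects 6. So w(2) = 6. P is now [[7]].
Step i=1: Q has 1 at row 1, column 1; remove that cell from P, ejecting 7. So w(1) = 7. P is now [].

So w = 7 6 3 4 1 5 8 2.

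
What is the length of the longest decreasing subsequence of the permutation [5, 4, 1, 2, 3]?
3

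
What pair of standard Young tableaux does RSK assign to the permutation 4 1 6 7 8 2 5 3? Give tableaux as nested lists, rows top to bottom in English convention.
P = [[1, 2, 3, 8], [4, 5, 7], [6]], Q = [[1, 3, 4, 5], [2, 6, 7], [8]]

Insert each entry of the permutation into P by Schensted row insertion, recording in Q the position of each new cell.

Insert 4: appended to row 1. P = [[4]].
Insert 1: 1 bumps 4 from row 1; 4 starts row 2. P = [[1], [4]].
Insert 6: appended to row 1. P = [[1, 6], [4]].
Insert 7: appended to row 1. P = [[1, 6, 7], [4]].
Insert 8: appended to row 1. P = [[1, 6, 7, 8], [4]].
Insert 2: 2 bumps 6 from row 1; 6 appends to row 2. P = [[1, 2, 7, 8], [4, 6]].
Insert 5: 5 bumps 7 from row 1; 7 appends to row 2. P = [[1, 2, 5, 8], [4, 6, 7]].
Insert 3: 3 bumps 5 from row 1; 5 bumps 6 from row 2; 6 starts row 3. P = [[1, 2, 3, 8], [4, 5, 7], [6]].

So P = [[1, 2, 3, 8], [4, 5, 7], [6]], Q = [[1, 3, 4, 5], [2, 6, 7], [8]].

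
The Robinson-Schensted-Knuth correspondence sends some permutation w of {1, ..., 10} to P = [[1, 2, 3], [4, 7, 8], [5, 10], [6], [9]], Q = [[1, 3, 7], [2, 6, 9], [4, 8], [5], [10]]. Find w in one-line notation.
Reverse the RSK construction: for i from n down to 1, find the cell of Q containing i, remove the entry at that cell from P, and reverse-bump it up through P; the value ejected from row 1 is w(i).

Step i=10: Q has 10 at row 5, column 1; remove 9 from row 5 of P and reverse-bump: 9 enters row 4 and ejects 6; 6 enters row 3 and ejects 5; 5 enters row 2 and ejects 4; 4 enters row 1 and ejects 3. So w(10) = 3. P is now [[1, 2, 4], [5, 7, 8], [6, 10], [9]].
Step i=9: Q has 9 at row 2, column 3; remove 8 from row 2 of P and reverse-bump: 8 enters row 1 and ejects 4. So w(9) = 4. P is now [[1, 2, 8], [5, 7], [6, 10], [9]].
Step i=8: Q has 8 at row 3, column 2; remove 10 from row 3 of P and reverse-bump: 10 enters row 2 and ejects 7; 7 enters row 1 and ejects 2. So w(8) = 2. P is now [[1, 7, 8], [5, 10], [6], [9]].
Step i=7: Q has 7 at row 1, column 3; remove that cell from P, ejecting 8. So w(7) = 8. P is now [[1, 7], [5, 10], [6], [9]].
Step i=6: Q has 6 at row 2, column 2; remove 10 from row 2 of P and reverse-bump: 10 enters row 1 and ejects 7. So w(6) = 7. P is now [[1, 10], [5], [6], [9]].
Step i=5: Q has 5 at row 4, column 1; remove 9 from row 4 of P and reverse-bump: 9 enters row 3 and ejects 6; 6 enters row 2 and ejects 5; 5 enters row 1 and ejects 1. So w(5) = 1. P is now [[5, 10], [6], [9]].
Step i=4: Q has 4 at row 3, column 1; remove 9 from row 3 of P and reverse-bump: 9 enters row 2 and ejects 6; 6 enters row 1 and ejects 5. So w(4) = 5. P is now [[6, 10], [9]].
Step i=3: Q has 3 at row 1, column 2; remove that cell from P, ejecting 10. So w(3) = 10. P is now [[6], [9]].
Step i=2: Q has 2 at row 2, column 1; remove 9 from row 2 of P and reverse-bump: 9 enters row 1 and ejects 6. So w(2) = 6. P is now [[9]].
Step i=1: Q has 1 at row 1, column 1; remove that cell from P, ejecting 9. So w(1) = 9. P is now [].

So w = 9 6 10 5 1 7 8 2 4 3.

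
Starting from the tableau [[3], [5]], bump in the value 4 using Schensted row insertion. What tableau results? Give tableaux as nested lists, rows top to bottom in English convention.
4 is larger than every entry of row 1, so it is appended to row 1. The new tableau is [[3, 4], [5]].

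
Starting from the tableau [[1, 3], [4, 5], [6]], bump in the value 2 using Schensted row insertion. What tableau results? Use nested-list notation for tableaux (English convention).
[[1, 2], [3, 5], [4], [6]]

In row 1, 2 replaces 3 (the leftmost entry greater than 2); 3 is bumped to row 2. In row 2, 3 replaces 4 (the leftmost entry greater than 3); 4 is bumped to row 3. In row 3, 4 replaces 6 (the leftmost entry greater than 4); 6 is bumped to row 4. 6 starts a new row 4. The new tableau is [[1, 2], [3, 5], [4], [6]].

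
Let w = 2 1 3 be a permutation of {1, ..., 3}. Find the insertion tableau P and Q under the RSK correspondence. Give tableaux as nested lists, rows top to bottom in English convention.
P = [[1, 3], [2]], Q = [[1, 3], [2]]

Insert each entry of the permutation into P by Schensted row insertion, recording in Q the position of each new cell.

Insert 2: appended to row 1. P = [[2]].
Insert 1: 1 bumps 2 from row 1; 2 starts row 2. P = [[1], [2]].
Insert 3: appended to row 1. P = [[1, 3], [2]].

So P = [[1, 3], [2]], Q = [[1, 3], [2]].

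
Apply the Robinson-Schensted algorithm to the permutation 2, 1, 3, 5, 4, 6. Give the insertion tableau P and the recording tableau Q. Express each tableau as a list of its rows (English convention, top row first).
Insert each entry of the permutation into P by Schensted row insertion, recording in Q the position of each new cell.

After inserting 2: P = [[2]].
After inserting 1: P = [[1], [2]].
After inserting 3: P = [[1, 3], [2]].
After inserting 5: P = [[1, 3, 5], [2]].
After inserting 4: P = [[1, 3, 4], [2, 5]].
After inserting 6: P = [[1, 3, 4, 6], [2, 5]].

So P = [[1, 3, 4, 6], [2, 5]], Q = [[1, 3, 4, 6], [2, 5]].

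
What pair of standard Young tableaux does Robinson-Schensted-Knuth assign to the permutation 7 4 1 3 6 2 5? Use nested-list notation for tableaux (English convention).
Insert each entry of the permutation into P by Schensted row insertion, recording in Q the position of each new cell.

After inserting 7: P = [[7]].
After inserting 4: P = [[4], [7]].
After inserting 1: P = [[1], [4], [7]].
After inserting 3: P = [[1, 3], [4], [7]].
After inserting 6: P = [[1, 3, 6], [4], [7]].
After inserting 2: P = [[1, 2, 6], [3], [4], [7]].
After inserting 5: P = [[1, 2, 5], [3, 6], [4], [7]].

So P = [[1, 2, 5], [3, 6], [4], [7]], Q = [[1, 4, 5], [2, 7], [3], [6]].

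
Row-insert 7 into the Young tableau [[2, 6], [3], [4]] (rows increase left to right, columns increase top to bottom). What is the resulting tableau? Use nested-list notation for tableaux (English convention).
7 is larger than every entry of row 1, so it is appended to row 1. The new tableau is [[2, 6, 7], [3], [4]].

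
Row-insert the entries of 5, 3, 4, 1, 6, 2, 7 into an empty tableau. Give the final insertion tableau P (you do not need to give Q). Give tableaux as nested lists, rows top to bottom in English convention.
P = [[1, 2, 6, 7], [3, 4], [5]]

Insert 5: appended to row 1. P = [[5]].
Insert 3: 3 bumps 5 from row 1; 5 starts row 2. P = [[3], [5]].
Insert 4: appended to row 1. P = [[3, 4], [5]].
Insert 1: 1 bumps 3 from row 1; 3 bumps 5 from row 2; 5 starts row 3. P = [[1, 4], [3], [5]].
Insert 6: appended to row 1. P = [[1, 4, 6], [3], [5]].
Insert 2: 2 bumps 4 from row 1; 4 appends to row 2. P = [[1, 2, 6], [3, 4], [5]].
Insert 7: appended to row 1. P = [[1, 2, 6, 7], [3, 4], [5]].

So P = [[1, 2, 6, 7], [3, 4], [5]].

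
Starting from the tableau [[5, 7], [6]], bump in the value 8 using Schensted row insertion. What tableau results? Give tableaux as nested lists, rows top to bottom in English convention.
8 is larger than every entry of row 1, so it is appended to row 1. The new tableau is [[5, 7, 8], [6]].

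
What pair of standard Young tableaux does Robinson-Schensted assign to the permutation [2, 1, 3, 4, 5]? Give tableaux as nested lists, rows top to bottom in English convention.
P = [[1, 3, 4, 5], [2]], Q = [[1, 3, 4, 5], [2]]

Insert each entry of the permutation into P by Schensted row insertion, recording in Q the position of each new cell.

Insert 2: appended to row 1. P = [[2]].
Insert 1: 1 bumps 2 from row 1; 2 starts row 2. P = [[1], [2]].
Insert 3: appended to row 1. P = [[1, 3], [2]].
Insert 4: appended to row 1. P = [[1, 3, 4], [2]].
Insert 5: appended to row 1. P = [[1, 3, 4, 5], [2]].

So P = [[1, 3, 4, 5], [2]], Q = [[1, 3, 4, 5], [2]].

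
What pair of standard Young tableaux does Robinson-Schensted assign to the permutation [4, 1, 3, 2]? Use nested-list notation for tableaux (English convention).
Insert each entry of the permutation into P by Schensted row insertion, recording in Q the position of each new cell.

Insert 4: appended to row 1. P = [[4]], Q = [[1]].
Insert 1: 1 bumps 4 from row 1; 4 starts row 2. P = [[1], [4]], Q = [[1], [2]].
Insert 3: appended to row 1. P = [[1, 3], [4]], Q = [[1, 3], [2]].
Insert 2: 2 bumps 3 from row 1; 3 bumps 4 from row 2; 4 starts row 3. P = [[1, 2], [3], [4]], Q = [[1, 3], [2], [4]].

So P = [[1, 2], [3], [4]], Q = [[1, 3], [2], [4]].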